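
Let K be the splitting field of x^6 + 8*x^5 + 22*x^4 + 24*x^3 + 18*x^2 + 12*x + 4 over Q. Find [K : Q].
72

The degree of the splitting field over Q equals the order of the Galois group, so first determine the group. The polynomial f is an irreducible sextic over Q, so G = Gal(f/Q) is one of the 16 transitive subgroups 6T1, ..., 6T16 of S_6. The discriminant of f is -147116032, which is not a perfect square, so G is not contained in A_6. The transitive groups of degree 6 not contained in A_6 are: C_6 (6T1, order 6), S_3 (6T2, order 6), D_6 (6T3, order 12), C_3 x S_3 (6T5, order 18), A_4 x C_2 (6T6, order 24), S_4 (6T8, order 24), S_3 x S_3 (6T9, order 36), S_4 x C_2 (6T11, order 48), (S_3 x S_3) : C_2 (6T13, order 72), PGL(2,5) (6T14, order 120), S_6 (6T16, order 720). By Dedekind's theorem, for a prime p not dividing disc(f) the degrees of the irreducible factors of f mod p form the cycle type of an element of G. Factoring f modulo the 28 such primes p <= 113 (skipping 2, 7, which divide the discriminant), each new pattern first appears at: mod 3: f = (x^6 + 2x^5 + x^4 + 1), pattern 6; mod 5: f = (x + 2)(x^2 + 2x + 3)(x^3 + 4x^2 + 4x + 4), pattern 3+2+1; mod 11: f = (x^2 + 4)(x^4 + 8x^3 + 7x^2 + 3x + 1), pattern 4+2; mod 17: f = (x^3 + 4x^2 + 8x + 9)(x^3 + 4x^2 + 15x + 8), pattern 3+3; mod 19: f = (x^2 + 5x + 12)(x^2 + 5x + 18)(x^2 + 17x + 6), pattern 2+2+2; mod 37: f = (x + 8)(x + 20)(x^2 + 21x + 8)(x^2 + 33x + 17), pattern 2+2+1+1; mod 41: f = (x + 8)(x + 16)(x + 21)(x^3 + 4x^2 + 30x + 18), pattern 3+1+1+1; mod 113: f = (x + 12)(x + 21)(x + 102)(x + 107)(x^2 + 105x + 54), pattern 2+1+1+1+1. No other pattern occurs in this range, so the set of observed cycle types is {6, 3+2+1, 4+2, 3+3, 2+2+2, 2+2+1+1, 3+1+1+1, 2+1+1+1+1}. The candidates containing elements of all these cycle types are (S_3 x S_3) : C_2 (6T13) of order 72, S_6 (6T16) of order 720; the others are excluded. The observed types are precisely the cycle types that occur in (S_3 x S_3) : C_2 (6T13) (apart from the identity). Each of the other remaining candidates has further cycle types, and by the Chebotarev density theorem the matching factorization patterns would occur for a proportion of primes equal to their share of the group: S_6 (6T16) additionally contains elements of type 5+1, 4+1+1 (234 of its 720 elements, about 32% of primes). None of the 28 primes tested shows any such pattern (for each of these groups the chance of that is below 10^-4), which rules them out. Hence G = (S_3 x S_3) : C_2 (6T13), of order 72. The Galois group (S_3 x S_3) : C_2 (6T13) has order 72, so the splitting field has degree 72 over Q.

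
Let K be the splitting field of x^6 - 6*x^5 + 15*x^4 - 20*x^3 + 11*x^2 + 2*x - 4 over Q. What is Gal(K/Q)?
S_4 (also written S4+)

The polynomial f is an irreducible sextic over Q, so G = Gal(f/Q) is one of the 16 transitive subgroups 6T1, ..., 6T16 of S_6. The discriminant of f is 3356224 = 1832^2, a perfect square, so G is contained in A_6. The transitive groups of degree 6 contained in A_6 are: A_4 (6T4, order 12), S_4 (6T7, order 24), (C_3 x C_3) : C_4 (6T10, order 36), PSL(2,5) (6T12, order 60), A_6 (6T15, order 360). By Dedekind's theorem, for a prime p not dividing disc(f) the degrees of the irreducible factors of f mod p form the cycle type of an element of G. Factoring f modulo the 79 such primes p <= 419 (skipping 2, 229, which divide the discriminant), each new pattern first appears at: mod 3: f = (x^3 + x^2 + 2)(x^3 + 2x^2 + x + 1), pattern 3+3; mod 7: f = (x^2 + 5x + 5)(x^4 + 3x^3 + 2x^2 + 4x + 2), pattern 4+2; mod 23: f = (x + 8)(x + 13)(x^2 + 20x + 20)(x^2 + 22x + 18), pattern 2+2+1+1; mod 193: f = (x + 86)(x + 89)(x + 92)(x + 99)(x + 102)(x + 105), pattern 1+1+1+1+1+1. No other pattern occurs in this range, so the set of observed cycle types is {3+3, 4+2, 2+2+1+1, 1+1+1+1+1+1}. The candidates containing elements of all these cycle types are S_4 (6T7) of order 24, (C_3 x C_3) : C_4 (6T10) of order 36, A_6 (6T15) of order 360; the others are excluded. The observed types are precisely the cycle types that occur in S_4 (6T7). Each of the other remaining candidates has further cycle types, and by the Chebotarev density theorem the matching factorization patterns would occur for a proportion of primes equal to their share of the group: (C_3 x C_3) : C_4 (6T10) additionally contains elements of type 3+1+1+1 (4 of its 36 elements, about 11% of primes); A_6 (6T15) additionally contains elements of type 5+1, 3+1+1+1 (184 of its 360 elements, about 51% of primes). None of the 79 primes tested shows any such pattern (for each of these groups the chance of that is below 10^-4), which rules them out. Hence G = S_4 (6T7), of order 24.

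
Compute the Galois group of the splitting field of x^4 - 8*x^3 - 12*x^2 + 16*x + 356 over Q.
D_4 (order 8)

The polynomial is an irreducible quartic over Q and its discriminant is -14447280128, which is not a perfect square, so the Galois group is not contained in A_4. The resolvent cubic y^3 + 12*y^2 - 1552*y - 40128 has exactly one rational root, so the Galois group is C_4 or D_4. The quartic remains irreducible over Q(sqrt(disc)), so the group is D_4.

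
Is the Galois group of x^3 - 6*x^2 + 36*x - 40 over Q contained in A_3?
The polynomial is irreducible of degree 3 over Q. Its discriminant is -62208, which is not a perfect square. A Galois group lies in the alternating group exactly when the discriminant is a square in Q, so the Galois group (S_3) is not contained in A_3.

No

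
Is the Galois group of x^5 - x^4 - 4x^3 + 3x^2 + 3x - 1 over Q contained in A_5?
The polynomial is irreducible of degree 5 over Q. Its discriminant is 14641 = 121^2, a perfect square. A Galois group lies in the alternating group exactly when the discriminant is a square in Q, so the Galois group (C_5) is contained in A_5.

Yes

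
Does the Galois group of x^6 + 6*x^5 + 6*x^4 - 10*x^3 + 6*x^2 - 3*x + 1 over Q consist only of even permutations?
No

The polynomial is irreducible of degree 6 over Q. Its discriminant is -51195483, which is not a perfect square. A Galois group lies in the alternating group exactly when the discriminant is a square in Q, so the Galois group (C_3 x S_3) is not contained in A_6.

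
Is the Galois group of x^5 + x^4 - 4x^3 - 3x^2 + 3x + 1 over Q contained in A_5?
Yes

The polynomial is irreducible of degree 5 over Q. Its discriminant is 14641 = 121^2, a perfect square. A Galois group lies in the alternating group exactly when the discriminant is a square in Q, so the Galois group (C_5) is contained in A_5.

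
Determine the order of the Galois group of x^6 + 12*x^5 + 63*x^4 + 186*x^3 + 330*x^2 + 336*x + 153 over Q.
120

The degree of the splitting field over Q equals the order of the Galois group, so first determine the group. The polynomial f is an irreducible sextic over Q, so G = Gal(f/Q) is one of the 16 transitive subgroups 6T1, ..., 6T16 of S_6. The discriminant of f is -16003008, which is not a perfect square, so G is not contained in A_6. The transitive groups of degree 6 not contained in A_6 are: C_6 (6T1, order 6), S_3 (6T2, order 6), D_6 (6T3, order 12), C_3 x S_3 (6T5, order 18), A_4 x C_2 (6T6, order 24), S_4 (6T8, order 24), S_3 x S_3 (6T9, order 36), S_4 x C_2 (6T11, order 48), (S_3 x S_3) : C_2 (6T13, order 72), PGL(2,5) (6T14, order 120), S_6 (6T16, order 720). By Dedekind's theorem, for a prime p not dividing disc(f) the degrees of the irreducible factors of f mod p form the cycle type of an element of G. Factoring f modulo the 21 such primes p <= 89 (skipping 2, 3, 7, which divide the discriminant), each new pattern first appears at: mod 5: f = (x^6 + 2x^5 + 3x^4 + x^3 + x + 3), pattern 6; mod 11: f = (x + 4)(x^5 + 8x^4 + 9x^3 + 7x^2 + 5x + 8), pattern 5+1; mod 13: f = (x + 1)(x + 10)(x^4 + x^3 + 3x^2 + 1), pattern 4+1+1; mod 23: f = (x + 18)(x + 22)(x^2 + 19x + 5)(x^2 + 22x + 19), pattern 2+2+1+1; mod 43: f = (x^3 + 25x^2 + 35)(x^3 + 30x^2 + x + 40), pattern 3+3; mod 61: f = (x^2 + 18x + 30)(x^2 + 22x + 52)(x^2 + 33x + 34), pattern 2+2+2. No other pattern occurs in this range, so the set of observed cycle types is {6, 5+1, 4+1+1, 2+2+1+1, 3+3, 2+2+2}. The candidates containing elements of all these cycle types are PGL(2,5) (6T14) of order 120, S_6 (6T16) of order 720; the others are excluded. The observed types are precisely the cycle types that occur in PGL(2,5) (6T14) (apart from the identity). Each of the other remaining candidates has further cycle types, and by the Chebotarev density theorem the matching factorization patterns would occur for a proportion of primes equal to their share of the group: S_6 (6T16) additionally contains elements of type 4+2, 3+2+1, 3+1+1+1, 2+1+1+1+1 (265 of its 720 elements, about 37% of primes). None of the 21 primes tested shows any such pattern (for each of these groups the chance of that is below 10^-4), which rules them out. Hence G = PGL(2,5) (6T14), of order 120. The Galois group PGL(2,5) (6T14) has order 120, so the splitting field has degree 120 over Q.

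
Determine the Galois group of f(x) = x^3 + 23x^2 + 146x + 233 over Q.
The polynomial is an irreducible cubic over Q and its discriminant is 105625 = 325^2, a perfect square. For an irreducible cubic, a square discriminant forces the Galois group to be A_3, the cyclic group of order 3.

C_3 (order 3)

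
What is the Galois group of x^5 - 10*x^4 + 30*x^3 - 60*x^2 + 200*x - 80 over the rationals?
D_5, the dihedral group of order 10

The polynomial f is an irreducible quintic over Q, so G = Gal(f/Q) is a transitive subgroup of S_5: one of C_5 (5T1, order 5), D_5 (5T2, order 10), F_20 (5T3, order 20), A_5 (5T4, order 60) or S_5 (5T5, order 120). The discriminant of f is 1327104000000 = 1152000^2, a perfect square, so G is contained in A_5. The transitive groups of degree 5 contained in A_5 are: C_5 (5T1, order 5), D_5 (5T2, order 10), A_5 (5T4, order 60). By Dedekind's theorem, for a prime p not dividing disc(f) the degrees of the irreducible factors of f mod p form the cycle type of an element of G. Factoring f modulo the 23 such primes p <= 101 (skipping 2, 3, 5, which divide the discriminant), each new pattern first appears at: mod 7: f = (x^5 + 4x^4 + 2x^3 + 3x^2 + 4x + 4), pattern 5; mod 17: f = (x + 4)(x^2 + 6x + 16)(x^2 + 14x + 3), pattern 2+2+1. No other pattern occurs in this range, so the set of observed cycle types is {5, 2+2+1}. The candidates containing elements of all these cycle types are D_5 (5T2) of order 10, A_5 (5T4) of order 60; the others are excluded. The observed types are precisely the cycle types that occur in D_5 (5T2) (apart from the identity). Each of the other remaining candidates has further cycle types, and by the Chebotarev density theorem the matching factorization patterns would occur for a proportion of primes equal to their share of the group: A_5 (5T4) additionally contains elements of type 3+1+1 (20 of its 60 elements, about 33% of primes). None of the 23 primes tested shows any such pattern (for each of these groups the chance of that is below 10^-4), which rules them out. Hence G = D_5 (5T2), of order 10.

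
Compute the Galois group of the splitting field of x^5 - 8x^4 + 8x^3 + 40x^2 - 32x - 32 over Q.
C_5 (order 5)

The polynomial f is an irreducible quintic over Q, so G = Gal(f/Q) is a transitive subgroup of S_5: one of C_5 (5T1, order 5), D_5 (5T2, order 10), F_20 (5T3, order 20), A_5 (5T4, order 60) or S_5 (5T5, order 120). The discriminant of f is 15352201216 = 123904^2, a perfect square, so G is contained in A_5. The transitive groups of degree 5 contained in A_5 are: C_5 (5T1, order 5), D_5 (5T2, order 10), A_5 (5T4, order 60). By Dedekind's theorem, for a prime p not dividing disc(f) the degrees of the irreducible factors of f mod p form the cycle type of an element of G. Factoring f modulo the 14 such primes p <= 53 (skipping 2, 11, which divide the discriminant), each new pattern first appears at: mod 3: f = (x^5 + x^4 + 2x^3 + x^2 + x + 1), pattern 5; mod 23: f = (x + 1)(x + 9)(x + 13)(x + 16)(x + 22), pattern 1+1+1+1+1. No other pattern occurs in this range, so the set of observed cycle types is {5, 1+1+1+1+1}. The candidates containing elements of all these cycle types are C_5 (5T1) of order 5, D_5 (5T2) of order 10, A_5 (5T4) of order 60; the others are excluded. The observed types are precisely the cycle types that occur in C_5 (5T1). Each of the other remaining candidates has further cycle types, and by the Chebotarev density theorem the matching factorization patterns would occur for a proportion of primes equal to their share of the group: D_5 (5T2) additionally contains elements of type 2+2+1 (5 of its 10 elements, about 50% of primes); A_5 (5T4) additionally contains elements of type 3+1+1, 2+2+1 (35 of its 60 elements, about 58% of primes). None of the 14 primes tested shows any such pattern (for each of these groups the chance of that is below 10^-4), which rules them out. Hence G = C_5 (5T1), of order 5.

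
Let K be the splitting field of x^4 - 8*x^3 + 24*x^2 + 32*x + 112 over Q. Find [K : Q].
The degree of the splitting field over Q equals the order of the Galois group, so first determine the group. The polynomial is an irreducible quartic over Q and its discriminant is 2424307712, which is not a perfect square, so the Galois group is not contained in A_4. The resolvent cubic y^3 - 24*y^2 - 704*y + 2560 has exactly one rational root, so the Galois group is C_4 or D_4. The quartic becomes reducible over Q(sqrt(disc)), so the group is C_4. The Galois group C_4 (4T1) has order 4, so the splitting field has degree 4 over Q.

4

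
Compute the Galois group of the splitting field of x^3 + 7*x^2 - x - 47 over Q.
The polynomial is an irreducible cubic over Q and its discriminant is 10816 = 104^2, a perfect square. For an irreducible cubic, a square discriminant forces the Galois group to be A_3, the cyclic group of order 3.

C_3 (also written C3)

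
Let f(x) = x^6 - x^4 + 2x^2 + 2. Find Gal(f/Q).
S_4 (order 24)

The polynomial f is an irreducible sextic over Q, so G = Gal(f/Q) is one of the 16 transitive subgroups 6T1, ..., 6T16 of S_6. The discriminant of f is -5120000, which is not a perfect square, so G is not contained in A_6. The transitive groups of degree 6 not contained in A_6 are: C_6 (6T1, order 6), S_3 (6T2, order 6), D_6 (6T3, order 12), C_3 x S_3 (6T5, order 18), A_4 x C_2 (6T6, order 24), S_4 (6T8, order 24), S_3 x S_3 (6T9, order 36), S_4 x C_2 (6T11, order 48), (S_3 x S_3) : C_2 (6T13, order 72), PGL(2,5) (6T14, order 120), S_6 (6T16, order 720). By Dedekind's theorem, for a prime p not dividing disc(f) the degrees of the irreducible factors of f mod p form the cycle type of an element of G. Factoring f modulo the 22 such primes p <= 89 (skipping 2, 5, which divide the discriminant), each new pattern first appears at: mod 3: f = (x^3 + x^2 + 2)(x^3 + 2x^2 + 1), pattern 3+3; mod 7: f = (x^2 + 2)(x^2 + x + 6)(x^2 + 6x + 6), pattern 2+2+2; mod 13: f = (x + 4)(x + 9)(x^4 + 2x^2 + 8), pattern 4+1+1; mod 43: f = (x + 12)(x + 31)(x^2 + 4)(x^2 + 10), pattern 2+2+1+1. No other pattern occurs in this range, so the set of observed cycle types is {3+3, 2+2+2, 4+1+1, 2+2+1+1}. The candidates containing elements of all these cycle types are S_4 (6T8) of order 24, S_4 x C_2 (6T11) of order 48, PGL(2,5) (6T14) of order 120, S_6 (6T16) of order 720; the others are excluded. The observed types are precisely the cycle types that occur in S_4 (6T8) (apart from the identity). Each of the other remaining candidates has further cycle types, and by the Chebotarev density theorem the matching factorization patterns would occur for a proportion of primes equal to their share of the group: S_4 x C_2 (6T11) additionally contains elements of type 6, 4+2, 2+1+1+1+1 (17 of its 48 elements, about 35% of primes); PGL(2,5) (6T14) additionally contains elements of type 6, 5+1 (44 of its 120 elements, about 37% of primes); S_6 (6T16) additionally contains elements of type 6, 5+1, 4+2, 3+2+1, 3+1+1+1, 2+1+1+1+1 (529 of its 720 elements, about 73% of primes). None of the 22 primes tested shows any such pattern (for each of these groups the chance of that is below 10^-4), which rules them out. Hence G = S_4 (6T8), of order 24.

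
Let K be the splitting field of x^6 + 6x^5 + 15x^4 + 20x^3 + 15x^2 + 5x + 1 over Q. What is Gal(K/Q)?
The polynomial f is an irreducible sextic over Q, so G = Gal(f/Q) is one of the 16 transitive subgroups 6T1, ..., 6T16 of S_6. The discriminant of f is -43531, which is not a perfect square, so G is not contained in A_6. The transitive groups of degree 6 not contained in A_6 are: C_6 (6T1, order 6), S_3 (6T2, order 6), D_6 (6T3, order 12), C_3 x S_3 (6T5, order 18), A_4 x C_2 (6T6, order 24), S_4 (6T8, order 24), S_3 x S_3 (6T9, order 36), S_4 x C_2 (6T11, order 48), (S_3 x S_3) : C_2 (6T13, order 72), PGL(2,5) (6T14, order 120), S_6 (6T16, order 720). By Dedekind's theorem, for a prime p not dividing disc(f) the degrees of the irreducible factors of f mod p form the cycle type of an element of G. Factoring f modulo the 4 such primes p <= 7, each new pattern first appears at: mod 2: f = (x^6 + x^4 + x^2 + x + 1), pattern 6; mod 3: f = (x + 2)(x^2 + 1)(x^3 + x^2 + 2), pattern 3+2+1; mod 5: f = (x^3 + 2x + 4)(x^3 + x^2 + 3x + 4), pattern 3+3; mod 7: f = (x + 6)(x^5 + x^3 + x + 6), pattern 5+1. No other pattern occurs in this range, so the set of observed cycle types is {6, 3+2+1, 3+3, 5+1}. Among the candidates above, the only group containing elements of all these cycle types is S_6 (6T16); every other candidate lacks at least one of them. Hence G = S_6 (6T16), of order 720.

6T16: S_6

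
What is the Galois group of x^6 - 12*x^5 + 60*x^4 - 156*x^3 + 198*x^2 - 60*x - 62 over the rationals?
D_6

The polynomial f is an irreducible sextic over Q, so G = Gal(f/Q) is one of the 16 transitive subgroups 6T1, ..., 6T16 of S_6. The discriminant of f is 4516300800, which is not a perfect square, so G is not contained in A_6. The transitive groups of degree 6 not contained in A_6 are: C_6 (6T1, order 6), S_3 (6T2, order 6), D_6 (6T3, order 12), C_3 x S_3 (6T5, order 18), A_4 x C_2 (6T6, order 24), S_4 (6T8, order 24), S_3 x S_3 (6T9, order 36), S_4 x C_2 (6T11, order 48), (S_3 x S_3) : C_2 (6T13, order 72), PGL(2,5) (6T14, order 120), S_6 (6T16, order 720). By Dedekind's theorem, for a prime p not dividing disc(f) the degrees of the irreducible factors of f mod p form the cycle type of an element of G. Factoring f modulo the 79 such primes p <= 431 (skipping 2, 3, 5, 11, which divide the discriminant), each new pattern first appears at: mod 7: f = (x^3 + x^2 + 1)(x^3 + x^2 + 3x + 1), pattern 3+3; mod 13: f = (x^6 + x^5 + 8x^4 + 3x^2 + 5x + 3), pattern 6; mod 17: f = (x + 1)(x + 11)(x^2 + 11)(x^2 + 10x + 3), pattern 2+2+1+1; mod 29: f = (x^2 + 2x + 13)(x^2 + 19x + 28)(x^2 + 25x + 7), pattern 2+2+2; mod 31: f = (x)(x + 4)(x + 6)(x + 15)(x + 26)(x + 30), pattern 1+1+1+1+1+1. No other pattern occurs in this range, so the set of observed cycle types is {3+3, 6, 2+2+1+1, 2+2+2, 1+1+1+1+1+1}. The candidates containing elements of all these cycle types are D_6 (6T3) of order 12, A_4 x C_2 (6T6) of order 24, S_3 x S_3 (6T9) of order 36, S_4 x C_2 (6T11) of order 48, (S_3 x S_3) : C_2 (6T13) of order 72, PGL(2,5) (6T14) of order 120, S_6 (6T16) of order 720; the others are excluded. The observed types are precisely the cycle types that occur in D_6 (6T3). Each of the other remaining candidates has further cycle types, and by the Chebotarev density theorem the matching factorization patterns would occur for a proportion of primes equal to their share of the group: A_4 x C_2 (6T6) additionally contains elements of type 2+1+1+1+1 (3 of its 24 elements, about 12% of primes); S_3 x S_3 (6T9) additionally contains elements of type 3+1+1+1 (4 of its 36 elements, about 11% of primes); S_4 x C_2 (6T11) additionally contains elements of type 4+2, 4+1+1, 2+1+1+1+1 (15 of its 48 elements, about 31% of primes); (S_3 x S_3) : C_2 (6T13) additionally contains elements of type 4+2, 3+2+1, 3+1+1+1, 2+1+1+1+1 (40 of its 72 elements, about 56% of primes); PGL(2,5) (6T14) additionally contains elements of type 5+1, 4+1+1 (54 of its 120 elements, about 45% of primes); S_6 (6T16) additionally contains elements of type 5+1, 4+2, 4+1+1, 3+2+1, 3+1+1+1, 2+1+1+1+1 (499 of its 720 elements, about 69% of primes). None of the 79 primes tested shows any such pattern (for each of these groups the chance of that is below 10^-4), which rules them out. Hence G = D_6 (6T3), of order 12.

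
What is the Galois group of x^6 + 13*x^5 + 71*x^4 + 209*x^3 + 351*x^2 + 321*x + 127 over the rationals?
C_6, the cyclic group of order 6

The polynomial f is an irreducible sextic over Q, so G = Gal(f/Q) is one of the 16 transitive subgroups 6T1, ..., 6T16 of S_6. The discriminant of f is -16807, which is not a perfect square, so G is not contained in A_6. The transitive groups of degree 6 not contained in A_6 are: C_6 (6T1, order 6), S_3 (6T2, order 6), D_6 (6T3, order 12), C_3 x S_3 (6T5, order 18), A_4 x C_2 (6T6, order 24), S_4 (6T8, order 24), S_3 x S_3 (6T9, order 36), S_4 x C_2 (6T11, order 48), (S_3 x S_3) : C_2 (6T13, order 72), PGL(2,5) (6T14, order 120), S_6 (6T16, order 720). By Dedekind's theorem, for a prime p not dividing disc(f) the degrees of the irreducible factors of f mod p form the cycle type of an element of G. Factoring f modulo the 37 such primes p <= 163 (skipping 7, which divides the discriminant), each new pattern first appears at: mod 2: f = (x^3 + x + 1)(x^3 + x^2 + 1), pattern 3+3; mod 3: f = (x^6 + x^5 + 2x^4 + 2x^3 + 1), pattern 6; mod 13: f = (x^2 + 7x + 11)(x^2 + 9x + 2)(x^2 + 10x + 4), pattern 2+2+2; mod 29: f = (x + 6)(x + 7)(x + 8)(x + 11)(x + 15)(x + 24), pattern 1+1+1+1+1+1. No other pattern occurs in this range, so the set of observed cycle types is {3+3, 6, 2+2+2, 1+1+1+1+1+1}. The candidates containing elements of all these cycle types are C_6 (6T1) of order 6, D_6 (6T3) of order 12, C_3 x S_3 (6T5) of order 18, A_4 x C_2 (6T6) of order 24, S_3 x S_3 (6T9) of order 36, S_4 x C_2 (6T11) of order 48, (S_3 x S_3) : C_2 (6T13) of order 72, PGL(2,5) (6T14) of order 120, S_6 (6T16) of order 720; the others are excluded. The observed types are precisely the cycle types that occur in C_6 (6T1). Each of the other remaining candidates has further cycle types, and by the Chebotarev density theorem the matching factorization patterns would occur for a proportion of primes equal to their share of the group: D_6 (6T3) additionally contains elements of type 2+2+1+1 (3 of its 12 elements, about 25% of primes); C_3 x S_3 (6T5) additionally contains elements of type 3+1+1+1 (4 of its 18 elements, about 22% of primes); A_4 x C_2 (6T6) additionally contains elements of type 2+2+1+1, 2+1+1+1+1 (6 of its 24 elements, about 25% of primes); S_3 x S_3 (6T9) additionally contains elements of type 3+1+1+1, 2+2+1+1 (13 of its 36 elements, about 36% of primes); S_4 x C_2 (6T11) additionally contains elements of type 4+2, 4+1+1, 2+2+1+1, 2+1+1+1+1 (24 of its 48 elements, about 50% of primes); (S_3 x S_3) : C_2 (6T13) additionally contains elements of type 4+2, 3+2+1, 3+1+1+1, 2+2+1+1, 2+1+1+1+1 (49 of its 72 elements, about 68% of primes); PGL(2,5) (6T14) additionally contains elements of type 5+1, 4+1+1, 2+2+1+1 (69 of its 120 elements, about 58% of primes); S_6 (6T16) additionally contains elements of type 5+1, 4+2, 4+1+1, 3+2+1, 3+1+1+1, 2+2+1+1, 2+1+1+1+1 (544 of its 720 elements, about 76% of primes). None of the 37 primes tested shows any such pattern (for each of these groups the chance of that is below 10^-4), which rules them out. Hence G = C_6 (6T1), of order 6.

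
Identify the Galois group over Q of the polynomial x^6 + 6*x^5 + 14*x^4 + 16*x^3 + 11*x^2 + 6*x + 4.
6T8: S_4

The polynomial f is an irreducible sextic over Q, so G = Gal(f/Q) is one of the 16 transitive subgroups 6T1, ..., 6T16 of S_6. The discriminant of f is -5120000, which is not a perfect square, so G is not contained in A_6. The transitive groups of degree 6 not contained in A_6 are: C_6 (6T1, order 6), S_3 (6T2, order 6), D_6 (6T3, order 12), C_3 x S_3 (6T5, order 18), A_4 x C_2 (6T6, order 24), S_4 (6T8, order 24), S_3 x S_3 (6T9, order 36), S_4 x C_2 (6T11, order 48), (S_3 x S_3) : C_2 (6T13, order 72), PGL(2,5) (6T14, order 120), S_6 (6T16, order 720). By Dedekind's theorem, for a prime p not dividing disc(f) the degrees of the irreducible factors of f mod p form the cycle type of an element of G. Factoring f modulo the 22 such primes p <= 89 (skipping 2, 5, which divide the discriminant), each new pattern first appears at: mod 3: f = (x^3 + x^2 + 2x + 1)(x^3 + 2x^2 + x + 1), pattern 3+3; mod 7: f = (x^2 + x + 6)(x^2 + 2x + 3)(x^2 + 3x + 1), pattern 2+2+2; mod 13: f = (x + 5)(x + 10)(x^4 + 4x^3 + 8x^2 + 8x + 11), pattern 4+1+1; mod 43: f = (x + 13)(x + 32)(x^2 + 2x + 5)(x^2 + 2x + 11), pattern 2+2+1+1. No other pattern occurs in this range, so the set of observed cycle types is {3+3, 2+2+2, 4+1+1, 2+2+1+1}. The candidates containing elements of all these cycle types are S_4 (6T8) of order 24, S_4 x C_2 (6T11) of order 48, PGL(2,5) (6T14) of order 120, S_6 (6T16) of order 720; the others are excluded. The observed types are precisely the cycle types that occur in S_4 (6T8) (apart from the identity). Each of the other remaining candidates has further cycle types, and by the Chebotarev density theorem the matching factorization patterns would occur for a proportion of primes equal to their share of the group: S_4 x C_2 (6T11) additionally contains elements of type 6, 4+2, 2+1+1+1+1 (17 of its 48 elements, about 35% of primes); PGL(2,5) (6T14) additionally contains elements of type 6, 5+1 (44 of its 120 elements, about 37% of primes); S_6 (6T16) additionally contains elements of type 6, 5+1, 4+2, 3+2+1, 3+1+1+1, 2+1+1+1+1 (529 of its 720 elements, about 73% of primes). None of the 22 primes tested shows any such pattern (for each of these groups the chance of that is below 10^-4), which rules them out. Hence G = S_4 (6T8), of order 24.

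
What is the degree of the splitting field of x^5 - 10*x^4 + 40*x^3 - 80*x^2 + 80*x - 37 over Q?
20

The degree of the splitting field over Q equals the order of the Galois group, so first determine the group. The polynomial f is an irreducible quintic over Q, so G = Gal(f/Q) is a transitive subgroup of S_5: one of C_5 (5T1, order 5), D_5 (5T2, order 10), F_20 (5T3, order 20), A_5 (5T4, order 60) or S_5 (5T5, order 120). The discriminant of f is 1953125, which is not a perfect square, so G is not contained in A_5. The transitive groups of degree 5 not contained in A_5 are: F_20 (5T3, order 20), S_5 (5T5, order 120). By Dedekind's theorem, for a prime p not dividing disc(f) the degrees of the irreducible factors of f mod p form the cycle type of an element of G. Factoring f modulo the 18 such primes p <= 67 (skipping 5, which divides the discriminant), each new pattern first appears at: mod 2: f = (x + 1)(x^4 + x^3 + x^2 + x + 1), pattern 4+1; mod 11: f = (x^5 + x^4 + 7x^3 + 8x^2 + 3x + 7), pattern 5; mod 19: f = (x + 11)(x^2 + 7x + 18)(x^2 + 10x + 12), pattern 2+2+1; mod 31: f = (x + 1)(x + 4)(x + 10)(x + 15)(x + 22), pattern 1+1+1+1+1. No other pattern occurs in this range, so the set of observed cycle types is {4+1, 5, 2+2+1, 1+1+1+1+1}. The candidates containing elements of all these cycle types are F_20 (5T3) of order 20, S_5 (5T5) of order 120; the others are excluded. The observed types are precisely the cycle types that occur in F_20 (5T3). Each of the other remaining candidates has further cycle types, and by the Chebotarev density theorem the matching factorization patterns would occur for a proportion of primes equal to their share of the group: S_5 (5T5) additionally contains elements of type 3+2, 3+1+1, 2+1+1+1 (50 of its 120 elements, about 42% of primes). None of the 18 primes tested shows any such pattern (for each of these groups the chance of that is below 10^-4), which rules them out. Hence G = F_20 (5T3), of order 20. The Galois group F_20 (5T3) has order 20, so the splitting field has degree 20 over Q.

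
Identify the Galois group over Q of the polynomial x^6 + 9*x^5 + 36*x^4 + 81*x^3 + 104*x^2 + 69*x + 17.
The polynomial f is an irreducible sextic over Q, so G = Gal(f/Q) is one of the 16 transitive subgroups 6T1, ..., 6T16 of S_6. The discriminant of f is 810448, which is not a perfect square, so G is not contained in A_6. The transitive groups of degree 6 not contained in A_6 are: C_6 (6T1, order 6), S_3 (6T2, order 6), D_6 (6T3, order 12), C_3 x S_3 (6T5, order 18), A_4 x C_2 (6T6, order 24), S_4 (6T8, order 24), S_3 x S_3 (6T9, order 36), S_4 x C_2 (6T11, order 48), (S_3 x S_3) : C_2 (6T13, order 72), PGL(2,5) (6T14, order 120), S_6 (6T16, order 720). By Dedekind's theorem, for a prime p not dividing disc(f) the degrees of the irreducible factors of f mod p form the cycle type of an element of G. Factoring f modulo the 22 such primes p <= 89 (skipping 2, 37, which divide the discriminant), each new pattern first appears at: mod 3: f = (x^3 + x^2 + 2x + 1)(x^3 + 2x^2 + 2x + 2), pattern 3+3; mod 5: f = (x^2 + 2x + 4)(x^2 + 3x + 4)(x^2 + 4x + 2), pattern 2+2+2; mod 17: f = (x)(x + 3)(x^4 + 6x^3 + x^2 + 10x + 6), pattern 4+1+1; mod 67: f = (x + 6)(x + 64)(x^2 + 3x + 42)(x^2 + 3x + 52), pattern 2+2+1+1. No other pattern occurs in this range, so the set of observed cycle types is {3+3, 2+2+2, 4+1+1, 2+2+1+1}. The candidates containing elements of all these cycle types are S_4 (6T8) of order 24, S_4 x C_2 (6T11) of order 48, PGL(2,5) (6T14) of order 120, S_6 (6T16) of order 720; the others are excluded. The observed types are precisely the cycle types that occur in S_4 (6T8) (apart from the identity). Each of the other remaining candidates has further cycle types, and by the Chebotarev density theorem the matching factorization patterns would occur for a proportion of primes equal to their share of the group: S_4 x C_2 (6T11) additionally contains elements of type 6, 4+2, 2+1+1+1+1 (17 of its 48 elements, about 35% of primes); PGL(2,5) (6T14) additionally contains elements of type 6, 5+1 (44 of its 120 elements, about 37% of primes); S_6 (6T16) additionally contains elements of type 6, 5+1, 4+2, 3+2+1, 3+1+1+1, 2+1+1+1+1 (529 of its 720 elements, about 73% of primes). None of the 22 primes tested shows any such pattern (for each of these groups the chance of that is below 10^-4), which rules them out. Hence G = S_4 (6T8), of order 24.

S_4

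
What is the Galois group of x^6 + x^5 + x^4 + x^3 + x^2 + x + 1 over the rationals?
C_6 (order 6)

The polynomial f is an irreducible sextic over Q, so G = Gal(f/Q) is one of the 16 transitive subgroups 6T1, ..., 6T16 of S_6. The discriminant of f is -16807, which is not a perfect square, so G is not contained in A_6. The transitive groups of degree 6 not contained in A_6 are: C_6 (6T1, order 6), S_3 (6T2, order 6), D_6 (6T3, order 12), C_3 x S_3 (6T5, order 18), A_4 x C_2 (6T6, order 24), S_4 (6T8, order 24), S_3 x S_3 (6T9, order 36), S_4 x C_2 (6T11, order 48), (S_3 x S_3) : C_2 (6T13, order 72), PGL(2,5) (6T14, order 120), S_6 (6T16, order 720). By Dedekind's theorem, for a prime p not dividing disc(f) the degrees of the irreducible factors of f mod p form the cycle type of an element of G. Factoring f modulo the 37 such primes p <= 163 (skipping 7, which divides the discriminant), each new pattern first appears at: mod 2: f = (x^3 + x + 1)(x^3 + x^2 + 1), pattern 3+3; mod 3: f = (x^6 + x^5 + x^4 + x^3 + x^2 + x + 1), pattern 6; mod 13: f = (x^2 + 3x + 1)(x^2 + 5x + 1)(x^2 + 6x + 1), pattern 2+2+2; mod 29: f = (x + 4)(x + 5)(x + 6)(x + 9)(x + 13)(x + 22), pattern 1+1+1+1+1+1. No other pattern occurs in this range, so the set of observed cycle types is {3+3, 6, 2+2+2, 1+1+1+1+1+1}. The candidates containing elements of all these cycle types are C_6 (6T1) of order 6, D_6 (6T3) of order 12, C_3 x S_3 (6T5) of order 18, A_4 x C_2 (6T6) of order 24, S_3 x S_3 (6T9) of order 36, S_4 x C_2 (6T11) of order 48, (S_3 x S_3) : C_2 (6T13) of order 72, PGL(2,5) (6T14) of order 120, S_6 (6T16) of order 720; the others are excluded. The observed types are precisely the cycle types that occur in C_6 (6T1). Each of the other remaining candidates has further cycle types, and by the Chebotarev density theorem the matching factorization patterns would occur for a proportion of primes equal to their share of the group: D_6 (6T3) additionally contains elements of type 2+2+1+1 (3 of its 12 elements, about 25% of primes); C_3 x S_3 (6T5) additionally contains elements of type 3+1+1+1 (4 of its 18 elements, about 22% of primes); A_4 x C_2 (6T6) additionally contains elements of type 2+2+1+1, 2+1+1+1+1 (6 of its 24 elements, about 25% of primes); S_3 x S_3 (6T9) additionally contains elements of type 3+1+1+1, 2+2+1+1 (13 of its 36 elements, about 36% of primes); S_4 x C_2 (6T11) additionally contains elements of type 4+2, 4+1+1, 2+2+1+1, 2+1+1+1+1 (24 of its 48 elements, about 50% of primes); (S_3 x S_3) : C_2 (6T13) additionally contains elements of type 4+2, 3+2+1, 3+1+1+1, 2+2+1+1, 2+1+1+1+1 (49 of its 72 elements, about 68% of primes); PGL(2,5) (6T14) additionally contains elements of type 5+1, 4+1+1, 2+2+1+1 (69 of its 120 elements, about 58% of primes); S_6 (6T16) additionally contains elements of type 5+1, 4+2, 4+1+1, 3+2+1, 3+1+1+1, 2+2+1+1, 2+1+1+1+1 (544 of its 720 elements, about 76% of primes). None of the 37 primes tested shows any such pattern (for each of these groups the chance of that is below 10^-4), which rules them out. Hence G = C_6 (6T1), of order 6.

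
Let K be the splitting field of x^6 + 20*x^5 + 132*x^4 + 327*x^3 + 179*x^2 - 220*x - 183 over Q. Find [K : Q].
The degree of the splitting field over Q equals the order of the Galois group, so first determine the group. The polynomial f is an irreducible sextic over Q, so G = Gal(f/Q) is one of the 16 transitive subgroups 6T1, ..., 6T16 of S_6. The discriminant of f is 8413926734596681 = 91727459^2, a perfect square, so G is contained in A_6. The transitive groups of degree 6 contained in A_6 are: A_4 (6T4, order 12), S_4 (6T7, order 24), (C_3 x C_3) : C_4 (6T10, order 36), PSL(2,5) (6T12, order 60), A_6 (6T15, order 360). By Dedekind's theorem, for a prime p not dividing disc(f) the degrees of the irreducible factors of f mod p form the cycle type of an element of G. Factoring f modulo the 21 such primes p <= 79 (skipping 19, which divides the discriminant), each new pattern first appears at: mod 2: f = (x + 1)(x^5 + x^4 + x^3 + x + 1), pattern 5+1; mod 7: f = (x^3 + 3)(x^3 + 6x^2 + 6x + 2), pattern 3+3; mod 61: f = (x)(x + 40)(x^2 + 47x + 14)(x^2 + 55x + 41), pattern 2+2+1+1. No other pattern occurs in this range, so the set of observed cycle types is {5+1, 3+3, 2+2+1+1}. The candidates containing elements of all these cycle types are PSL(2,5) (6T12) of order 60, A_6 (6T15) of order 360; the others are excluded. The observed types are precisely the cycle types that occur in PSL(2,5) (6T12) (apart from the identity). Each of the other remaining candidates has further cycle types, and by the Chebotarev density theorem the matching factorization patterns would occur for a proportion of primes equal to their share of the group: A_6 (6T15) additionally contains elements of type 4+2, 3+1+1+1 (130 of its 360 elements, about 36% of primes). None of the 21 primes tested shows any such pattern (for each of these groups the chance of that is below 10^-4), which rules them out. Hence G = PSL(2,5) (6T12), of order 60. The Galois group PSL(2,5) (6T12) has order 60, so the splitting field has degree 60 over Q.

60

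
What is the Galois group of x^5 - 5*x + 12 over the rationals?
The polynomial f is an irreducible quintic over Q, so G = Gal(f/Q) is a transitive subgroup of S_5: one of C_5 (5T1, order 5), D_5 (5T2, order 10), F_20 (5T3, order 20), A_5 (5T4, order 60) or S_5 (5T5, order 120). The discriminant of f is 64000000 = 8000^2, a perfect square, so G is contained in A_5. The transitive groups of degree 5 contained in A_5 are: C_5 (5T1, order 5), D_5 (5T2, order 10), A_5 (5T4, order 60). By Dedekind's theorem, for a prime p not dividing disc(f) the degrees of the irreducible factors of f mod p form the cycle type of an element of G. Factoring f modulo the 23 such primes p <= 97 (skipping 2, 5, which divide the discriminant), each new pattern first appears at: mod 3: f = (x)(x^2 + x + 2)(x^2 + 2x + 2), pattern 2+2+1; mod 7: f = (x^5 + 2x + 5), pattern 5. No other pattern occurs in this range, so the set of observed cycle types is {2+2+1, 5}. The candidates containing elements of all these cycle types are D_5 (5T2) of order 10, A_5 (5T4) of order 60; the others are excluded. The observed types are precisely the cycle types that occur in D_5 (5T2) (apart from the identity). Each of the other remaining candidates has further cycle types, and by the Chebotarev density theorem the matching factorization patterns would occur for a proportion of primes equal to their share of the group: A_5 (5T4) additionally contains elements of type 3+1+1 (20 of its 60 elements, about 33% of primes). None of the 23 primes tested shows any such pattern (for each of these groups the chance of that is below 10^-4), which rules them out. Hence G = D_5 (5T2), of order 10.

D_5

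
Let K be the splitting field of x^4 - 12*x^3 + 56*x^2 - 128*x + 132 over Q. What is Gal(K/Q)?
The polynomial is an irreducible quartic over Q and its discriminant is 200704 = 448^2, a perfect square, so the Galois group is contained in A_4. The resolvent cubic y^3 - 56*y^2 + 1008*y - 5824 is irreducible over Q. An irreducible resolvent with square discriminant gives A_4.

A_4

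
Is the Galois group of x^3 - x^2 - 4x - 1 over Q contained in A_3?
Yes

The polynomial is irreducible of degree 3 over Q. Its discriminant is 169 = 13^2, a perfect square. A Galois group lies in the alternating group exactly when the discriminant is a square in Q, so the Galois group (C_3) is contained in A_3.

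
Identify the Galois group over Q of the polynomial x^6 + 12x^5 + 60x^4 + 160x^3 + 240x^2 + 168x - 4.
A_6

The polynomial f is an irreducible sextic over Q, so G = Gal(f/Q) is one of the 16 transitive subgroups 6T1, ..., 6T16 of S_6. The discriminant of f is 746496000000 = 864000^2, a perfect square, so G is contained in A_6. The transitive groups of degree 6 contained in A_6 are: A_4 (6T4, order 12), S_4 (6T7, order 24), (C_3 x C_3) : C_4 (6T10, order 36), PSL(2,5) (6T12, order 60), A_6 (6T15, order 360). By Dedekind's theorem, for a prime p not dividing disc(f) the degrees of the irreducible factors of f mod p form the cycle type of an element of G. Factoring f modulo the 6 such primes p <= 23 (skipping 2, 3, 5, which divide the discriminant), each new pattern first appears at: mod 7: f = (x + 6)(x^5 + 6x^4 + 3x^3 + 2x^2 + 4x + 4), pattern 5+1; mod 23: f = (x + 4)(x + 13)(x + 18)(x^3 + x + 17), pattern 3+1+1+1. No other pattern occurs in this range, so the set of observed cycle types is {5+1, 3+1+1+1}. Among the candidates above, the only group containing elements of all these cycle types is A_6 (6T15) — each of A_4 (6T4), S_4 (6T7), (C_3 x C_3) : C_4 (6T10), PSL(2,5) (6T12) lacks at least one of them. Hence G = A_6 (6T15), of order 360.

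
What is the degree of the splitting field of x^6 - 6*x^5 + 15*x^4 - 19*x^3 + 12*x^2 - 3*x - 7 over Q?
The degree of the splitting field over Q equals the order of the Galois group, so first determine the group. The polynomial f is an irreducible sextic over Q, so G = Gal(f/Q) is one of the 16 transitive subgroups 6T1, ..., 6T16 of S_6. The discriminant of f is 871199469, which is not a perfect square, so G is not contained in A_6. The transitive groups of degree 6 not contained in A_6 are: C_6 (6T1, order 6), S_3 (6T2, order 6), D_6 (6T3, order 12), C_3 x S_3 (6T5, order 18), A_4 x C_2 (6T6, order 24), S_4 (6T8, order 24), S_3 x S_3 (6T9, order 36), S_4 x C_2 (6T11, order 48), (S_3 x S_3) : C_2 (6T13, order 72), PGL(2,5) (6T14, order 120), S_6 (6T16, order 720). By Dedekind's theorem, for a prime p not dividing disc(f) the degrees of the irreducible factors of f mod p form the cycle type of an element of G. Factoring f modulo the 16 such primes p <= 67 (skipping 3, 7, 29, which divide the discriminant), each new pattern first appears at: mod 2: f = (x^6 + x^4 + x^3 + x + 1), pattern 6; mod 5: f = (x + 2)(x + 3)(x^2 + 3)(x^2 + 4x + 1), pattern 2+2+1+1; mod 13: f = (x + 6)(x + 7)(x + 10)(x^3 + 10x^2 + 3x + 8), pattern 3+1+1+1; mod 19: f = (x^2 + 2x + 7)(x^2 + 4x + 8)(x^2 + 7x + 7), pattern 2+2+2; mod 67: f = (x^3 + 64x^2 + 3x + 18)(x^3 + 64x^2 + 3x + 48), pattern 3+3. No other pattern occurs in this range, so the set of observed cycle types is {6, 2+2+1+1, 3+1+1+1, 2+2+2, 3+3}. The candidates containing elements of all these cycle types are S_3 x S_3 (6T9) of order 36, (S_3 x S_3) : C_2 (6T13) of order 72, S_6 (6T16) of order 720; the others are excluded. The observed types are precisely the cycle types that occur in S_3 x S_3 (6T9) (apart from the identity). Each of the other remaining candidates has further cycle types, and by the Chebotarev density theorem the matching factorization patterns would occur for a proportion of primes equal to their share of the group: (S_3 x S_3) : C_2 (6T13) additionally contains elements of type 4+2, 3+2+1, 2+1+1+1+1 (36 of its 72 elements, about 50% of primes); S_6 (6T16) additionally contains elements of type 5+1, 4+2, 4+1+1, 3+2+1, 2+1+1+1+1 (459 of its 720 elements, about 64% of primes). None of the 16 primes tested shows any such pattern (for each of these groups the chance of that is below 10^-4), which rules them out. Hence G = S_3 x S_3 (6T9), of order 36. The Galois group S_3 x S_3 (6T9) has order 36, so the splitting field has degree 36 over Q.

36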